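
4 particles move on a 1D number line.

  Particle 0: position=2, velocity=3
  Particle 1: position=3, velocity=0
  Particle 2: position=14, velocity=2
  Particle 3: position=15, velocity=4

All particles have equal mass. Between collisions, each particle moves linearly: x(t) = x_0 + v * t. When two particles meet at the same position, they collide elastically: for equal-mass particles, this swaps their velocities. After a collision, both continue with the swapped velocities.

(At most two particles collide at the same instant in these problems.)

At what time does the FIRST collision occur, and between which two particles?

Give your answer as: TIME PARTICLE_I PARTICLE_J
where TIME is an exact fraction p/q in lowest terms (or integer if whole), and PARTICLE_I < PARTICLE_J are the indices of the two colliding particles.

Answer: 1/3 0 1

Derivation:
Pair (0,1): pos 2,3 vel 3,0 -> gap=1, closing at 3/unit, collide at t=1/3
Pair (1,2): pos 3,14 vel 0,2 -> not approaching (rel speed -2 <= 0)
Pair (2,3): pos 14,15 vel 2,4 -> not approaching (rel speed -2 <= 0)
Earliest collision: t=1/3 between 0 and 1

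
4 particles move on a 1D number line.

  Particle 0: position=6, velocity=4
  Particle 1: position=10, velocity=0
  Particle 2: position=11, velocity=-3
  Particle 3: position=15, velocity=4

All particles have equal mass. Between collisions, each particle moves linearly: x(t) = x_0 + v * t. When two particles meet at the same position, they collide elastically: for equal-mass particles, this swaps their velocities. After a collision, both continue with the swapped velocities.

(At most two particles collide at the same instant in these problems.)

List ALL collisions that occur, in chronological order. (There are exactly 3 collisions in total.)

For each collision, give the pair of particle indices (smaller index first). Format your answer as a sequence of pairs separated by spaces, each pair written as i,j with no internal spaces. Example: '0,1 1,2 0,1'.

Answer: 1,2 0,1 1,2

Derivation:
Collision at t=1/3: particles 1 and 2 swap velocities; positions: p0=22/3 p1=10 p2=10 p3=49/3; velocities now: v0=4 v1=-3 v2=0 v3=4
Collision at t=5/7: particles 0 and 1 swap velocities; positions: p0=62/7 p1=62/7 p2=10 p3=125/7; velocities now: v0=-3 v1=4 v2=0 v3=4
Collision at t=1: particles 1 and 2 swap velocities; positions: p0=8 p1=10 p2=10 p3=19; velocities now: v0=-3 v1=0 v2=4 v3=4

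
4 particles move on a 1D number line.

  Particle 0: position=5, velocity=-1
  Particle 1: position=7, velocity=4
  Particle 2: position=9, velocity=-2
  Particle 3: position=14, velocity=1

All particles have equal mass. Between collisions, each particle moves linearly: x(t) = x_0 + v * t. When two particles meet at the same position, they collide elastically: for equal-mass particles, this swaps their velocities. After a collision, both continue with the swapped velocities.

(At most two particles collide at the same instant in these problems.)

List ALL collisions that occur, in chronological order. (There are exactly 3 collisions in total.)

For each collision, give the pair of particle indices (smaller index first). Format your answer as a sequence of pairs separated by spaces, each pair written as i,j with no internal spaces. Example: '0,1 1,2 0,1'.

Collision at t=1/3: particles 1 and 2 swap velocities; positions: p0=14/3 p1=25/3 p2=25/3 p3=43/3; velocities now: v0=-1 v1=-2 v2=4 v3=1
Collision at t=7/3: particles 2 and 3 swap velocities; positions: p0=8/3 p1=13/3 p2=49/3 p3=49/3; velocities now: v0=-1 v1=-2 v2=1 v3=4
Collision at t=4: particles 0 and 1 swap velocities; positions: p0=1 p1=1 p2=18 p3=23; velocities now: v0=-2 v1=-1 v2=1 v3=4

Answer: 1,2 2,3 0,1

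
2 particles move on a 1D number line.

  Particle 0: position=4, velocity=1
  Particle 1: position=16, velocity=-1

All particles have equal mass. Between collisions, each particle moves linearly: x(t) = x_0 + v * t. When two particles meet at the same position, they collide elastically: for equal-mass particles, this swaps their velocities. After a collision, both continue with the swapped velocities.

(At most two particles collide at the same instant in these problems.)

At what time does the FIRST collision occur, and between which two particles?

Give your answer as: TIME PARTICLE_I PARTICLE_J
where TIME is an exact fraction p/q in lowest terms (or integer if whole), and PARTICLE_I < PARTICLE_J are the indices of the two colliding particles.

Pair (0,1): pos 4,16 vel 1,-1 -> gap=12, closing at 2/unit, collide at t=6
Earliest collision: t=6 between 0 and 1

Answer: 6 0 1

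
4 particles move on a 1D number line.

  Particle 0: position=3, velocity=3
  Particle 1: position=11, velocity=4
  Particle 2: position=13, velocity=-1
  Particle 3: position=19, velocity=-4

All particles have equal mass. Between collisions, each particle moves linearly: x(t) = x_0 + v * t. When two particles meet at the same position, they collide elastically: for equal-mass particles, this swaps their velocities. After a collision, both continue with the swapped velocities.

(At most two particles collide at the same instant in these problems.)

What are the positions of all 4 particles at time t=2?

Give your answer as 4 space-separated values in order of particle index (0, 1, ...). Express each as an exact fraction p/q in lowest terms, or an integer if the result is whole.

Collision at t=2/5: particles 1 and 2 swap velocities; positions: p0=21/5 p1=63/5 p2=63/5 p3=87/5; velocities now: v0=3 v1=-1 v2=4 v3=-4
Collision at t=1: particles 2 and 3 swap velocities; positions: p0=6 p1=12 p2=15 p3=15; velocities now: v0=3 v1=-1 v2=-4 v3=4
Collision at t=2: particles 1 and 2 swap velocities; positions: p0=9 p1=11 p2=11 p3=19; velocities now: v0=3 v1=-4 v2=-1 v3=4
Advance to t=2 (no further collisions before then); velocities: v0=3 v1=-4 v2=-1 v3=4; positions = 9 11 11 19

Answer: 9 11 11 19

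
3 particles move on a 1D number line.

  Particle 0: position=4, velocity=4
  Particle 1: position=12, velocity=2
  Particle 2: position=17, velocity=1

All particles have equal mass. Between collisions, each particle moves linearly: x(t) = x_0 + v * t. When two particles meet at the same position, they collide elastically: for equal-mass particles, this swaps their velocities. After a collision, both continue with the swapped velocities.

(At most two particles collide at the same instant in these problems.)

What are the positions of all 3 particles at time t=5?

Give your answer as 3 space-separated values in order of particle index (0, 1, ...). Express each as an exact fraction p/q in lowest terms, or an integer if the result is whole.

Collision at t=4: particles 0 and 1 swap velocities; positions: p0=20 p1=20 p2=21; velocities now: v0=2 v1=4 v2=1
Collision at t=13/3: particles 1 and 2 swap velocities; positions: p0=62/3 p1=64/3 p2=64/3; velocities now: v0=2 v1=1 v2=4
Collision at t=5: particles 0 and 1 swap velocities; positions: p0=22 p1=22 p2=24; velocities now: v0=1 v1=2 v2=4
Advance to t=5 (no further collisions before then); velocities: v0=1 v1=2 v2=4; positions = 22 22 24

Answer: 22 22 24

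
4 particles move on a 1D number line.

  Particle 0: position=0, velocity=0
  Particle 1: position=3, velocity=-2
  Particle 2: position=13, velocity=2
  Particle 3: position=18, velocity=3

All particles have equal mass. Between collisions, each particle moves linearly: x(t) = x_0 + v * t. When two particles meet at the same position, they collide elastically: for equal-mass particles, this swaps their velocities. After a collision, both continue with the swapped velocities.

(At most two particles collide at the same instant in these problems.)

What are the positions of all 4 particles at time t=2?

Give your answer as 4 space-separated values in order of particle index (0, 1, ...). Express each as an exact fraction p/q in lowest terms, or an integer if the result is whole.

Collision at t=3/2: particles 0 and 1 swap velocities; positions: p0=0 p1=0 p2=16 p3=45/2; velocities now: v0=-2 v1=0 v2=2 v3=3
Advance to t=2 (no further collisions before then); velocities: v0=-2 v1=0 v2=2 v3=3; positions = -1 0 17 24

Answer: -1 0 17 24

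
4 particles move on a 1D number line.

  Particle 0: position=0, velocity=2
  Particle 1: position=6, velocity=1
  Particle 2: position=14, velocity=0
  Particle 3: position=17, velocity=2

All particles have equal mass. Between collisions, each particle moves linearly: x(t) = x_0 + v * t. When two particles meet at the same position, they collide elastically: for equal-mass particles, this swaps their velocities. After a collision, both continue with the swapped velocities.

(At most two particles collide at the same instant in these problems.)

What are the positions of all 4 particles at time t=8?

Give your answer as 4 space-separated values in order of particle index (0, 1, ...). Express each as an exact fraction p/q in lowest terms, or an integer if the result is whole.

Collision at t=6: particles 0 and 1 swap velocities; positions: p0=12 p1=12 p2=14 p3=29; velocities now: v0=1 v1=2 v2=0 v3=2
Collision at t=7: particles 1 and 2 swap velocities; positions: p0=13 p1=14 p2=14 p3=31; velocities now: v0=1 v1=0 v2=2 v3=2
Collision at t=8: particles 0 and 1 swap velocities; positions: p0=14 p1=14 p2=16 p3=33; velocities now: v0=0 v1=1 v2=2 v3=2
Advance to t=8 (no further collisions before then); velocities: v0=0 v1=1 v2=2 v3=2; positions = 14 14 16 33

Answer: 14 14 16 33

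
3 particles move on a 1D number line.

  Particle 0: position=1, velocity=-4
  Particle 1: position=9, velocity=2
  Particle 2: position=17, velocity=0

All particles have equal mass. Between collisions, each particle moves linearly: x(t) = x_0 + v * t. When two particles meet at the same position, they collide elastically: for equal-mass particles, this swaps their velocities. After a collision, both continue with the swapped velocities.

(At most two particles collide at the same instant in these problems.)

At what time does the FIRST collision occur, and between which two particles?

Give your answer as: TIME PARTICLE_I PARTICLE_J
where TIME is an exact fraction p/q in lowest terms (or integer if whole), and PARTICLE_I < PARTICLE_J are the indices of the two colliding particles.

Answer: 4 1 2

Derivation:
Pair (0,1): pos 1,9 vel -4,2 -> not approaching (rel speed -6 <= 0)
Pair (1,2): pos 9,17 vel 2,0 -> gap=8, closing at 2/unit, collide at t=4
Earliest collision: t=4 between 1 and 2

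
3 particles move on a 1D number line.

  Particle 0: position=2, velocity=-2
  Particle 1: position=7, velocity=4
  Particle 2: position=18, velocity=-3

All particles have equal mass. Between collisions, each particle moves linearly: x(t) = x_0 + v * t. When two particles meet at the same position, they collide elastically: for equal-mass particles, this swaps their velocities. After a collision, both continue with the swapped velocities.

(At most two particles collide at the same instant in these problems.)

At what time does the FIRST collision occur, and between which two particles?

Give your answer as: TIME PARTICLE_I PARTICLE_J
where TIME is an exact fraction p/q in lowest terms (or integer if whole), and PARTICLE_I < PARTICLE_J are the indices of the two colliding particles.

Pair (0,1): pos 2,7 vel -2,4 -> not approaching (rel speed -6 <= 0)
Pair (1,2): pos 7,18 vel 4,-3 -> gap=11, closing at 7/unit, collide at t=11/7
Earliest collision: t=11/7 between 1 and 2

Answer: 11/7 1 2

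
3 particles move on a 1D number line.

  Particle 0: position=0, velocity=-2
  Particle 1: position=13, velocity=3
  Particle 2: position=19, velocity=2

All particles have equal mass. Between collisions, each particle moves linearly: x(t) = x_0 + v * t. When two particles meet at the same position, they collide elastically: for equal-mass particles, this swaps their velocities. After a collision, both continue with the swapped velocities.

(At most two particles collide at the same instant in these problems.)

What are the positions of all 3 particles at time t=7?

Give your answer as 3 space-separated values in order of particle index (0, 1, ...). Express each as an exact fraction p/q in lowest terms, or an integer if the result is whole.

Answer: -14 33 34

Derivation:
Collision at t=6: particles 1 and 2 swap velocities; positions: p0=-12 p1=31 p2=31; velocities now: v0=-2 v1=2 v2=3
Advance to t=7 (no further collisions before then); velocities: v0=-2 v1=2 v2=3; positions = -14 33 34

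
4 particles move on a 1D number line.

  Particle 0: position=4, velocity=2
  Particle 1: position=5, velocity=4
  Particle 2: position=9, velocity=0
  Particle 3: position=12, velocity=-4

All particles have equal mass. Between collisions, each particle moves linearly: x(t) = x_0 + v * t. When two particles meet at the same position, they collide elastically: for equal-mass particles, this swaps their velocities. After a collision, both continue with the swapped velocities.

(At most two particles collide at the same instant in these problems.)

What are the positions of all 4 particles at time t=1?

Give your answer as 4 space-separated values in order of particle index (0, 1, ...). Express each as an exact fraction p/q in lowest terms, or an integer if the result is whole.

Collision at t=3/4: particles 2 and 3 swap velocities; positions: p0=11/2 p1=8 p2=9 p3=9; velocities now: v0=2 v1=4 v2=-4 v3=0
Collision at t=7/8: particles 1 and 2 swap velocities; positions: p0=23/4 p1=17/2 p2=17/2 p3=9; velocities now: v0=2 v1=-4 v2=4 v3=0
Collision at t=1: particles 2 and 3 swap velocities; positions: p0=6 p1=8 p2=9 p3=9; velocities now: v0=2 v1=-4 v2=0 v3=4
Advance to t=1 (no further collisions before then); velocities: v0=2 v1=-4 v2=0 v3=4; positions = 6 8 9 9

Answer: 6 8 9 9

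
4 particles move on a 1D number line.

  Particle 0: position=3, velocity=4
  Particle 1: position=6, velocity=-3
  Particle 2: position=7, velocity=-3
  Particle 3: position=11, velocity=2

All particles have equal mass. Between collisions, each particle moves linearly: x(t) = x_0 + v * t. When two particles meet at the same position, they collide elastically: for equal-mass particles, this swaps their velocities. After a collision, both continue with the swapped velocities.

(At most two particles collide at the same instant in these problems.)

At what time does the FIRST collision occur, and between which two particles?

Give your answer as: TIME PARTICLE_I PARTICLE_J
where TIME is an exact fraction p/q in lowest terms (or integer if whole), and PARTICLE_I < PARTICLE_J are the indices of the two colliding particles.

Pair (0,1): pos 3,6 vel 4,-3 -> gap=3, closing at 7/unit, collide at t=3/7
Pair (1,2): pos 6,7 vel -3,-3 -> not approaching (rel speed 0 <= 0)
Pair (2,3): pos 7,11 vel -3,2 -> not approaching (rel speed -5 <= 0)
Earliest collision: t=3/7 between 0 and 1

Answer: 3/7 0 1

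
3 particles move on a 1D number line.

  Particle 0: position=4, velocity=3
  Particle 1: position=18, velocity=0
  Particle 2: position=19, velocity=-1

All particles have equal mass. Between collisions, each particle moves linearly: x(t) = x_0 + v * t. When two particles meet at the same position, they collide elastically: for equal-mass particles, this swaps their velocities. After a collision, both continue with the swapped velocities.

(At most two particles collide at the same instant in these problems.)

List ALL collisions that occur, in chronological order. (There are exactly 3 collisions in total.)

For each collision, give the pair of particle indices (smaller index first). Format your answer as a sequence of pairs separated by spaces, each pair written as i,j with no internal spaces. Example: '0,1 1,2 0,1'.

Answer: 1,2 0,1 1,2

Derivation:
Collision at t=1: particles 1 and 2 swap velocities; positions: p0=7 p1=18 p2=18; velocities now: v0=3 v1=-1 v2=0
Collision at t=15/4: particles 0 and 1 swap velocities; positions: p0=61/4 p1=61/4 p2=18; velocities now: v0=-1 v1=3 v2=0
Collision at t=14/3: particles 1 and 2 swap velocities; positions: p0=43/3 p1=18 p2=18; velocities now: v0=-1 v1=0 v2=3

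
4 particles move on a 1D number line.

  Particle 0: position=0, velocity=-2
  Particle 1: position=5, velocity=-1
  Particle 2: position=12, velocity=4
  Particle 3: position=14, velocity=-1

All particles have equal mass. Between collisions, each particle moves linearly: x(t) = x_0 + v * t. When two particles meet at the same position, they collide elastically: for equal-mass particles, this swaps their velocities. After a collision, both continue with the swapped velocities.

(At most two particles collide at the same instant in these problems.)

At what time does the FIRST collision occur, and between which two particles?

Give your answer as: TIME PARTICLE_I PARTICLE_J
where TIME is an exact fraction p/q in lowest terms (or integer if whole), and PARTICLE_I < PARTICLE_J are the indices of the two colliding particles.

Pair (0,1): pos 0,5 vel -2,-1 -> not approaching (rel speed -1 <= 0)
Pair (1,2): pos 5,12 vel -1,4 -> not approaching (rel speed -5 <= 0)
Pair (2,3): pos 12,14 vel 4,-1 -> gap=2, closing at 5/unit, collide at t=2/5
Earliest collision: t=2/5 between 2 and 3

Answer: 2/5 2 3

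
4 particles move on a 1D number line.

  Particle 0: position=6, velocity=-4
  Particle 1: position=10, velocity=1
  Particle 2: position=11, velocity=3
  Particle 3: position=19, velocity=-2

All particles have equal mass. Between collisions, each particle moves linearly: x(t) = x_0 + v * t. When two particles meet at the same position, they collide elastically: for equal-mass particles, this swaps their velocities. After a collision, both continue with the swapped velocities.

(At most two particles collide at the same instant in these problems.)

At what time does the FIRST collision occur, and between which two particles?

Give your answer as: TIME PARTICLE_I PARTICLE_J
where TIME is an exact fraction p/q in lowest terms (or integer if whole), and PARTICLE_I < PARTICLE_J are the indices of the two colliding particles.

Answer: 8/5 2 3

Derivation:
Pair (0,1): pos 6,10 vel -4,1 -> not approaching (rel speed -5 <= 0)
Pair (1,2): pos 10,11 vel 1,3 -> not approaching (rel speed -2 <= 0)
Pair (2,3): pos 11,19 vel 3,-2 -> gap=8, closing at 5/unit, collide at t=8/5
Earliest collision: t=8/5 between 2 and 3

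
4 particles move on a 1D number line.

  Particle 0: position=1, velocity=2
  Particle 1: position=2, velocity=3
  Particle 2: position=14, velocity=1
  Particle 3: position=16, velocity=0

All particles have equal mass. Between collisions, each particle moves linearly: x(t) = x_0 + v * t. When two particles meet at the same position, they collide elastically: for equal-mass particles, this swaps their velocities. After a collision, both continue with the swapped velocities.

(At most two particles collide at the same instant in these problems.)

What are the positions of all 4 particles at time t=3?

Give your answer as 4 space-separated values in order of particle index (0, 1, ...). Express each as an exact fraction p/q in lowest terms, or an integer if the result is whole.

Answer: 7 11 16 17

Derivation:
Collision at t=2: particles 2 and 3 swap velocities; positions: p0=5 p1=8 p2=16 p3=16; velocities now: v0=2 v1=3 v2=0 v3=1
Advance to t=3 (no further collisions before then); velocities: v0=2 v1=3 v2=0 v3=1; positions = 7 11 16 17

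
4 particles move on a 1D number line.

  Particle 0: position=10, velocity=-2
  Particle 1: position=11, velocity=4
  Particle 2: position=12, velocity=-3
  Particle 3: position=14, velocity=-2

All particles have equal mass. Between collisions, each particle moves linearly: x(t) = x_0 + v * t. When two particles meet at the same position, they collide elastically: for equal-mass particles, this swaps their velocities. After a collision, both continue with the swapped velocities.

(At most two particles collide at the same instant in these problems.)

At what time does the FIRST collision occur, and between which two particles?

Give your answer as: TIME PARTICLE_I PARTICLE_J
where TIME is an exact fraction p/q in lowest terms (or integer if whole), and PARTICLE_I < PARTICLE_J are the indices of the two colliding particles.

Answer: 1/7 1 2

Derivation:
Pair (0,1): pos 10,11 vel -2,4 -> not approaching (rel speed -6 <= 0)
Pair (1,2): pos 11,12 vel 4,-3 -> gap=1, closing at 7/unit, collide at t=1/7
Pair (2,3): pos 12,14 vel -3,-2 -> not approaching (rel speed -1 <= 0)
Earliest collision: t=1/7 between 1 and 2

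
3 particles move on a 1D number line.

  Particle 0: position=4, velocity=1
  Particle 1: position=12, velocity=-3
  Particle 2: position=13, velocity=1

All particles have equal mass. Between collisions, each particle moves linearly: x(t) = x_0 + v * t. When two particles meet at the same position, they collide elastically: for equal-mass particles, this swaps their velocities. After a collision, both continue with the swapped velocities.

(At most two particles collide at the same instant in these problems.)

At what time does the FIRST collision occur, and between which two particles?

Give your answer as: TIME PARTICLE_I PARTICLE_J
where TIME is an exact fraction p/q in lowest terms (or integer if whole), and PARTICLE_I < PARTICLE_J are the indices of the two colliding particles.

Answer: 2 0 1

Derivation:
Pair (0,1): pos 4,12 vel 1,-3 -> gap=8, closing at 4/unit, collide at t=2
Pair (1,2): pos 12,13 vel -3,1 -> not approaching (rel speed -4 <= 0)
Earliest collision: t=2 between 0 and 1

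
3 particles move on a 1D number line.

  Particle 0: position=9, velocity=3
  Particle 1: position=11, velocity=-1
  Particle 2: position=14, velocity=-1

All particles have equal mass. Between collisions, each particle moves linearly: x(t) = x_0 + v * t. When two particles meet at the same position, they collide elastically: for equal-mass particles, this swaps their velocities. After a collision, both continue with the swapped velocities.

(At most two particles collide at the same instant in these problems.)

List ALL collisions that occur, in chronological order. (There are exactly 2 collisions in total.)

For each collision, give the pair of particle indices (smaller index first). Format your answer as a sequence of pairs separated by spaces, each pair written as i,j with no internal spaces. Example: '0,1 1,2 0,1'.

Collision at t=1/2: particles 0 and 1 swap velocities; positions: p0=21/2 p1=21/2 p2=27/2; velocities now: v0=-1 v1=3 v2=-1
Collision at t=5/4: particles 1 and 2 swap velocities; positions: p0=39/4 p1=51/4 p2=51/4; velocities now: v0=-1 v1=-1 v2=3

Answer: 0,1 1,2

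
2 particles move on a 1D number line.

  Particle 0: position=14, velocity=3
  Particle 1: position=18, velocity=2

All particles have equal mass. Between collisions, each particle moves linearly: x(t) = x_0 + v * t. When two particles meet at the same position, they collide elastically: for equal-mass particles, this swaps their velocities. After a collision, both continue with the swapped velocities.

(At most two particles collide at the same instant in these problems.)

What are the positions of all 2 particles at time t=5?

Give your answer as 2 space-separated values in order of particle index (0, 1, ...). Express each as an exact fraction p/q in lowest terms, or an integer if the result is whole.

Answer: 28 29

Derivation:
Collision at t=4: particles 0 and 1 swap velocities; positions: p0=26 p1=26; velocities now: v0=2 v1=3
Advance to t=5 (no further collisions before then); velocities: v0=2 v1=3; positions = 28 29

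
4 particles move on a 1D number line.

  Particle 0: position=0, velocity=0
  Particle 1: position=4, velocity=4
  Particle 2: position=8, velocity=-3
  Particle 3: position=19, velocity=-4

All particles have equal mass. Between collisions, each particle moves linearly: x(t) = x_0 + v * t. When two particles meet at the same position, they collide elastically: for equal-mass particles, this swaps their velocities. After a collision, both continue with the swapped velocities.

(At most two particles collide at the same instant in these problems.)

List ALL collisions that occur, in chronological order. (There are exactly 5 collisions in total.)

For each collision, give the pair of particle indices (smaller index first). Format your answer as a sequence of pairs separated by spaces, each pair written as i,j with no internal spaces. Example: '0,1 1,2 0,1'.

Collision at t=4/7: particles 1 and 2 swap velocities; positions: p0=0 p1=44/7 p2=44/7 p3=117/7; velocities now: v0=0 v1=-3 v2=4 v3=-4
Collision at t=15/8: particles 2 and 3 swap velocities; positions: p0=0 p1=19/8 p2=23/2 p3=23/2; velocities now: v0=0 v1=-3 v2=-4 v3=4
Collision at t=8/3: particles 0 and 1 swap velocities; positions: p0=0 p1=0 p2=25/3 p3=44/3; velocities now: v0=-3 v1=0 v2=-4 v3=4
Collision at t=19/4: particles 1 and 2 swap velocities; positions: p0=-25/4 p1=0 p2=0 p3=23; velocities now: v0=-3 v1=-4 v2=0 v3=4
Collision at t=11: particles 0 and 1 swap velocities; positions: p0=-25 p1=-25 p2=0 p3=48; velocities now: v0=-4 v1=-3 v2=0 v3=4

Answer: 1,2 2,3 0,1 1,2 0,1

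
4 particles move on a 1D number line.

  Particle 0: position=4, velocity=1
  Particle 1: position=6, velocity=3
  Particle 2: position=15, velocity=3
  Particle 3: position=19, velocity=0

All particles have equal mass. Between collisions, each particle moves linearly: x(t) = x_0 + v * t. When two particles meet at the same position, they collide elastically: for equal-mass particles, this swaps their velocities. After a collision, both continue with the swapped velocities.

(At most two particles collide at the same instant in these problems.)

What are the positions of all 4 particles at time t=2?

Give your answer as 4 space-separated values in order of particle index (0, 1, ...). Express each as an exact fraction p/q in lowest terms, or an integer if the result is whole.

Answer: 6 12 19 21

Derivation:
Collision at t=4/3: particles 2 and 3 swap velocities; positions: p0=16/3 p1=10 p2=19 p3=19; velocities now: v0=1 v1=3 v2=0 v3=3
Advance to t=2 (no further collisions before then); velocities: v0=1 v1=3 v2=0 v3=3; positions = 6 12 19 21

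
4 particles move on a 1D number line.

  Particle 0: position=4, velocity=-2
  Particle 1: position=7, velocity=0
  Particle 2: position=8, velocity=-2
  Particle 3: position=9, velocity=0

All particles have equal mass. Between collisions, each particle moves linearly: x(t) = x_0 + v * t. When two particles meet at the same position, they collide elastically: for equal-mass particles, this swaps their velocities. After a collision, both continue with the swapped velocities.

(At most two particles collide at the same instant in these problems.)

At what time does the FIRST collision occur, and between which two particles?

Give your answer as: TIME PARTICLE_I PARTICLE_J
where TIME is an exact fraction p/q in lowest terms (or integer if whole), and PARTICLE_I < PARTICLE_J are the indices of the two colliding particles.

Answer: 1/2 1 2

Derivation:
Pair (0,1): pos 4,7 vel -2,0 -> not approaching (rel speed -2 <= 0)
Pair (1,2): pos 7,8 vel 0,-2 -> gap=1, closing at 2/unit, collide at t=1/2
Pair (2,3): pos 8,9 vel -2,0 -> not approaching (rel speed -2 <= 0)
Earliest collision: t=1/2 between 1 and 2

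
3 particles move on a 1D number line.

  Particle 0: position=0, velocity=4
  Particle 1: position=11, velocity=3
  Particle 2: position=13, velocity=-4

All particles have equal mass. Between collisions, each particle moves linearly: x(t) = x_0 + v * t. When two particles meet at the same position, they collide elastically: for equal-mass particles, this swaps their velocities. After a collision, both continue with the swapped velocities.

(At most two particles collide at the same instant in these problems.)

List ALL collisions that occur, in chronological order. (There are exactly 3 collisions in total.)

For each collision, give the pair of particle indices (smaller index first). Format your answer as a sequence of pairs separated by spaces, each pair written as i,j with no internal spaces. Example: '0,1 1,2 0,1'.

Collision at t=2/7: particles 1 and 2 swap velocities; positions: p0=8/7 p1=83/7 p2=83/7; velocities now: v0=4 v1=-4 v2=3
Collision at t=13/8: particles 0 and 1 swap velocities; positions: p0=13/2 p1=13/2 p2=127/8; velocities now: v0=-4 v1=4 v2=3
Collision at t=11: particles 1 and 2 swap velocities; positions: p0=-31 p1=44 p2=44; velocities now: v0=-4 v1=3 v2=4

Answer: 1,2 0,1 1,2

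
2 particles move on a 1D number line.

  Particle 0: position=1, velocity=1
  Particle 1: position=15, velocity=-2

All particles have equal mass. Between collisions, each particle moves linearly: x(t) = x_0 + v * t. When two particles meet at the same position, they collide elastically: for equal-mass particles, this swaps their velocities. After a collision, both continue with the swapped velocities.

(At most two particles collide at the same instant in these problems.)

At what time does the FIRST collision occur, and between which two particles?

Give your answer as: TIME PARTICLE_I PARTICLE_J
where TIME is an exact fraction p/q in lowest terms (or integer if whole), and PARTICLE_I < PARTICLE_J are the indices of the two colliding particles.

Answer: 14/3 0 1

Derivation:
Pair (0,1): pos 1,15 vel 1,-2 -> gap=14, closing at 3/unit, collide at t=14/3
Earliest collision: t=14/3 between 0 and 1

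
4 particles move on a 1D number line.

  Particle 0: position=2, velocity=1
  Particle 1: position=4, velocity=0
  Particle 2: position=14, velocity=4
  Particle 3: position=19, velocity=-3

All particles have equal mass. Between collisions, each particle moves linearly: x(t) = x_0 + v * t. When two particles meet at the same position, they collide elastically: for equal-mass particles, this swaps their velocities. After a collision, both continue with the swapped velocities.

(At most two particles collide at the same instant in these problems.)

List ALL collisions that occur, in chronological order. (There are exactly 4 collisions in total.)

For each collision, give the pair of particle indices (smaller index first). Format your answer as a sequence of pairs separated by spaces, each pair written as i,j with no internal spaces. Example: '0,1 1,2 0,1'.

Answer: 2,3 0,1 1,2 0,1

Derivation:
Collision at t=5/7: particles 2 and 3 swap velocities; positions: p0=19/7 p1=4 p2=118/7 p3=118/7; velocities now: v0=1 v1=0 v2=-3 v3=4
Collision at t=2: particles 0 and 1 swap velocities; positions: p0=4 p1=4 p2=13 p3=22; velocities now: v0=0 v1=1 v2=-3 v3=4
Collision at t=17/4: particles 1 and 2 swap velocities; positions: p0=4 p1=25/4 p2=25/4 p3=31; velocities now: v0=0 v1=-3 v2=1 v3=4
Collision at t=5: particles 0 and 1 swap velocities; positions: p0=4 p1=4 p2=7 p3=34; velocities now: v0=-3 v1=0 v2=1 v3=4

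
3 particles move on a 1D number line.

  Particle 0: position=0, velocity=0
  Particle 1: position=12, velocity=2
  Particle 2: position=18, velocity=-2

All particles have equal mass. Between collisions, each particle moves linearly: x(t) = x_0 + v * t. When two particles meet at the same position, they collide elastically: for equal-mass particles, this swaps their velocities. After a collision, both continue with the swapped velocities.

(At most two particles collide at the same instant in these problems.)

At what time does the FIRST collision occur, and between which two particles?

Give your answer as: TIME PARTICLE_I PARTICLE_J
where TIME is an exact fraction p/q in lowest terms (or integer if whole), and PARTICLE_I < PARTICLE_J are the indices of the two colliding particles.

Pair (0,1): pos 0,12 vel 0,2 -> not approaching (rel speed -2 <= 0)
Pair (1,2): pos 12,18 vel 2,-2 -> gap=6, closing at 4/unit, collide at t=3/2
Earliest collision: t=3/2 between 1 and 2

Answer: 3/2 1 2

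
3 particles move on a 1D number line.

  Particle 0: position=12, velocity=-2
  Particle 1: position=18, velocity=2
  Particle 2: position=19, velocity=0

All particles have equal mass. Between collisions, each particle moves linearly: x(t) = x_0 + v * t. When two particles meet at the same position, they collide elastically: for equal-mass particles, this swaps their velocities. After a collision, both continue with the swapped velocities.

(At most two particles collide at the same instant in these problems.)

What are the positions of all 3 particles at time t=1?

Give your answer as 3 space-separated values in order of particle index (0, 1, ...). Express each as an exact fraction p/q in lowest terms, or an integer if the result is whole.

Answer: 10 19 20

Derivation:
Collision at t=1/2: particles 1 and 2 swap velocities; positions: p0=11 p1=19 p2=19; velocities now: v0=-2 v1=0 v2=2
Advance to t=1 (no further collisions before then); velocities: v0=-2 v1=0 v2=2; positions = 10 19 20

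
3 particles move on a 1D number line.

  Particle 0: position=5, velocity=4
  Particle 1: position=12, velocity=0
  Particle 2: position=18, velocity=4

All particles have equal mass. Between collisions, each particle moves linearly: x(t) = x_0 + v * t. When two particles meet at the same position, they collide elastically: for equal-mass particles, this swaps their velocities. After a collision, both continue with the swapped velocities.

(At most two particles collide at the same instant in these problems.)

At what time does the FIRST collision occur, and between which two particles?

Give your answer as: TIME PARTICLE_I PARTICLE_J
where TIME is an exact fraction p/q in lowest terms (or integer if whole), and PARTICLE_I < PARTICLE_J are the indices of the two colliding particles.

Pair (0,1): pos 5,12 vel 4,0 -> gap=7, closing at 4/unit, collide at t=7/4
Pair (1,2): pos 12,18 vel 0,4 -> not approaching (rel speed -4 <= 0)
Earliest collision: t=7/4 between 0 and 1

Answer: 7/4 0 1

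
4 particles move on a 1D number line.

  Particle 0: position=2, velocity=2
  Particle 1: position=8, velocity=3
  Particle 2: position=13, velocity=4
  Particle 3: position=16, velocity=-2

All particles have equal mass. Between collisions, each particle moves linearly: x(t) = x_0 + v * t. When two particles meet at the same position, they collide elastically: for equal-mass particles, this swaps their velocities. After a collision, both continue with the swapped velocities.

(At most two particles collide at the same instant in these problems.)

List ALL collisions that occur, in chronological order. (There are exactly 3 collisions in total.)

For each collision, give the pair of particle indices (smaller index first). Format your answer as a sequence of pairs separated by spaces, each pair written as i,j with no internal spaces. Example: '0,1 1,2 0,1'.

Collision at t=1/2: particles 2 and 3 swap velocities; positions: p0=3 p1=19/2 p2=15 p3=15; velocities now: v0=2 v1=3 v2=-2 v3=4
Collision at t=8/5: particles 1 and 2 swap velocities; positions: p0=26/5 p1=64/5 p2=64/5 p3=97/5; velocities now: v0=2 v1=-2 v2=3 v3=4
Collision at t=7/2: particles 0 and 1 swap velocities; positions: p0=9 p1=9 p2=37/2 p3=27; velocities now: v0=-2 v1=2 v2=3 v3=4

Answer: 2,3 1,2 0,1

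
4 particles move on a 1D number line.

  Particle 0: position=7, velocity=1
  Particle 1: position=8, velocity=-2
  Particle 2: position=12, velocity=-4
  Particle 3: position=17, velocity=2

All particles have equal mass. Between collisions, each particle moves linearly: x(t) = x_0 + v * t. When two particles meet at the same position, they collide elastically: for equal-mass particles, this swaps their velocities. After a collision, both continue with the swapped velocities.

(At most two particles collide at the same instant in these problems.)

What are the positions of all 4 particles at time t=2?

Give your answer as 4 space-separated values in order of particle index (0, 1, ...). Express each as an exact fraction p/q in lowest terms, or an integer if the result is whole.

Collision at t=1/3: particles 0 and 1 swap velocities; positions: p0=22/3 p1=22/3 p2=32/3 p3=53/3; velocities now: v0=-2 v1=1 v2=-4 v3=2
Collision at t=1: particles 1 and 2 swap velocities; positions: p0=6 p1=8 p2=8 p3=19; velocities now: v0=-2 v1=-4 v2=1 v3=2
Collision at t=2: particles 0 and 1 swap velocities; positions: p0=4 p1=4 p2=9 p3=21; velocities now: v0=-4 v1=-2 v2=1 v3=2
Advance to t=2 (no further collisions before then); velocities: v0=-4 v1=-2 v2=1 v3=2; positions = 4 4 9 21

Answer: 4 4 9 21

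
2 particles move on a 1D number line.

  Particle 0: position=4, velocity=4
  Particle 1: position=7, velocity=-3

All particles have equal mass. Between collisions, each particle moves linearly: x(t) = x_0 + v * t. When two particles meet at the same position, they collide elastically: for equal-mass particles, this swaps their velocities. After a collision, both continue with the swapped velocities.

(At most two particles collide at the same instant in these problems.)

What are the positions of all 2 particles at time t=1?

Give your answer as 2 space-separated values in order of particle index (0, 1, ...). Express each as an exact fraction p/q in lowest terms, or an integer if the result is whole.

Collision at t=3/7: particles 0 and 1 swap velocities; positions: p0=40/7 p1=40/7; velocities now: v0=-3 v1=4
Advance to t=1 (no further collisions before then); velocities: v0=-3 v1=4; positions = 4 8

Answer: 4 8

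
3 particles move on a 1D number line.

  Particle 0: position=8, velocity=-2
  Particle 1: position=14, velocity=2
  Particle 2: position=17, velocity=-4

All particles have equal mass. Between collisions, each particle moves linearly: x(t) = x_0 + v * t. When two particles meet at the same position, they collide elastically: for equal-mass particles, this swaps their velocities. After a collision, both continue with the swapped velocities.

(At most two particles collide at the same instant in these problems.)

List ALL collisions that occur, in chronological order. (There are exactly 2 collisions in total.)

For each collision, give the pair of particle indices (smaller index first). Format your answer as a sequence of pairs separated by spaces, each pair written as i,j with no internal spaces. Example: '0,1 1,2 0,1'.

Collision at t=1/2: particles 1 and 2 swap velocities; positions: p0=7 p1=15 p2=15; velocities now: v0=-2 v1=-4 v2=2
Collision at t=9/2: particles 0 and 1 swap velocities; positions: p0=-1 p1=-1 p2=23; velocities now: v0=-4 v1=-2 v2=2

Answer: 1,2 0,1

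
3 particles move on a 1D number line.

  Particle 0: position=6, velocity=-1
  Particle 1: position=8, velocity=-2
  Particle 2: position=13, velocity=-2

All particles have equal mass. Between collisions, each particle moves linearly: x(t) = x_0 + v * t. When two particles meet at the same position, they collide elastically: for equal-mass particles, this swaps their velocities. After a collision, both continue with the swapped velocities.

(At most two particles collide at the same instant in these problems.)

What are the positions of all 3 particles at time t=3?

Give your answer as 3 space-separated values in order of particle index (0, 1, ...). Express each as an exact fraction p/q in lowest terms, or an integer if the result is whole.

Collision at t=2: particles 0 and 1 swap velocities; positions: p0=4 p1=4 p2=9; velocities now: v0=-2 v1=-1 v2=-2
Advance to t=3 (no further collisions before then); velocities: v0=-2 v1=-1 v2=-2; positions = 2 3 7

Answer: 2 3 7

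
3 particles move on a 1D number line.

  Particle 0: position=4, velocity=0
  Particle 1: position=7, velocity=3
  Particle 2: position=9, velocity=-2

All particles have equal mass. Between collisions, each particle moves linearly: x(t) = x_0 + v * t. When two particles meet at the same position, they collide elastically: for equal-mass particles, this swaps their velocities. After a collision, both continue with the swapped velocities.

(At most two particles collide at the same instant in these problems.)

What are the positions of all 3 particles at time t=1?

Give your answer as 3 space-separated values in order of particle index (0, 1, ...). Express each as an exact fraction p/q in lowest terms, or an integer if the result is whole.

Collision at t=2/5: particles 1 and 2 swap velocities; positions: p0=4 p1=41/5 p2=41/5; velocities now: v0=0 v1=-2 v2=3
Advance to t=1 (no further collisions before then); velocities: v0=0 v1=-2 v2=3; positions = 4 7 10

Answer: 4 7 10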